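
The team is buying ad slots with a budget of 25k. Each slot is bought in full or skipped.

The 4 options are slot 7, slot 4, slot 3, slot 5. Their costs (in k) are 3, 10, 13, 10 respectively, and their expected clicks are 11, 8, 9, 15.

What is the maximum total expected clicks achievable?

34

Allowing fractional choices, the relaxed optimum would be about 35.4, but ad slots are indivisible.
slot 7 + slot 5: cost 3 + 10 = 13 ≤ 25, expected clicks 11 + 15 = 26.
slot 7 + slot 4 + slot 5: cost 3 + 10 + 10 = 23 ≤ 25, expected clicks 11 + 8 + 15 = 34.
Best is slot 7, slot 4, and slot 5 with total expected clicks 34.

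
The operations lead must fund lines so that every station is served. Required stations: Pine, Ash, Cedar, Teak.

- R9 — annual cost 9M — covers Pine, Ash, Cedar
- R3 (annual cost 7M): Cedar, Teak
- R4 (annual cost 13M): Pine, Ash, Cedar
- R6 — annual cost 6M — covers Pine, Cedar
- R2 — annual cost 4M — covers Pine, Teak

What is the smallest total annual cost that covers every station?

Choose R9 and R2: together they cover Pine, Ash, Cedar, Teak — every station.
Total annual cost: 9 + 4 = 13.
No cover costs less than 13.

13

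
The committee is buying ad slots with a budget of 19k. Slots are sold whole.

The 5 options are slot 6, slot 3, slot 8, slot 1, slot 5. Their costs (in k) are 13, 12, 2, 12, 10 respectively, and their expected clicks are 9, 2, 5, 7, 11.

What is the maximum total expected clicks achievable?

This is a 0-1 knapsack instance.
Allowing fractional choices, the relaxed optimum would be about 20.8, but ad slots are indivisible.
slot 6 + slot 8: cost 13 + 2 = 15 ≤ 19, expected clicks 9 + 5 = 14.
slot 8 + slot 1: cost 2 + 12 = 14 ≤ 19, expected clicks 5 + 7 = 12.
slot 8 + slot 5: cost 2 + 10 = 12 ≤ 19, expected clicks 5 + 11 = 16.
Best is slot 8 and slot 5 with total expected clicks 16.

16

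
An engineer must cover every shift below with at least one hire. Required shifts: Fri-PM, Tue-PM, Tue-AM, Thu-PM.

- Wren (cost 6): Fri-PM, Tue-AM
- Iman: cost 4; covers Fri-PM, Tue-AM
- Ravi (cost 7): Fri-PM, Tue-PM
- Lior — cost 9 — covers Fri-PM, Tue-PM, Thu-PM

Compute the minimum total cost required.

13

Choose Iman and Lior: together they cover Fri-PM, Tue-PM, Tue-AM, Thu-PM — every shift.
Total cost: 4 + 9 = 13.
No cover costs less than 13.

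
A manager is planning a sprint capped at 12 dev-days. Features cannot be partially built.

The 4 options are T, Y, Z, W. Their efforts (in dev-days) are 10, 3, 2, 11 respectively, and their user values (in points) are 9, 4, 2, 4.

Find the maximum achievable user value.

T + Z: effort 10 + 2 = 12 ≤ 12, user value 9 + 2 = 11.
T: effort 10 ≤ 12, user value 9.
Best is T and Z with total user value 11.

11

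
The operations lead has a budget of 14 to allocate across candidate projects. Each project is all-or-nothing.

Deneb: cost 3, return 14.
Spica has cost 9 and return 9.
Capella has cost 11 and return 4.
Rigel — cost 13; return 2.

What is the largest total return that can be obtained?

This is an integer program with binary decision variables.
Deneb + Spica: cost 3 + 9 = 12 ≤ 14, return 14 + 9 = 23.
Deneb + Capella: cost 3 + 11 = 14 ≤ 14, return 14 + 4 = 18.
Best is Deneb and Spica with total return 23.

23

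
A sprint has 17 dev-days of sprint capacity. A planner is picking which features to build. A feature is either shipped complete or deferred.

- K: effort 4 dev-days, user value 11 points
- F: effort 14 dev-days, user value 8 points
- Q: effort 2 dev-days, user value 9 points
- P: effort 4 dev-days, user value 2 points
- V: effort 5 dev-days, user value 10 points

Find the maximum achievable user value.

K + Q + P + V: effort 4 + 2 + 4 + 5 = 15 ≤ 17, user value 11 + 9 + 2 + 10 = 32.
K + Q + V: effort 4 + 2 + 5 = 11 ≤ 17, user value 11 + 9 + 10 = 30.
Best is K, Q, P, and V with total user value 32.

32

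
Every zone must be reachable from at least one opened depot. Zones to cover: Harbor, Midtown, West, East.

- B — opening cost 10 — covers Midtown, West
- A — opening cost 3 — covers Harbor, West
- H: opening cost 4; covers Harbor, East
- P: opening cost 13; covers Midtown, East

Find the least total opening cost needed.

14

Choose B and H: together they cover Harbor, Midtown, West, East — every zone.
Total opening cost: 10 + 4 = 14.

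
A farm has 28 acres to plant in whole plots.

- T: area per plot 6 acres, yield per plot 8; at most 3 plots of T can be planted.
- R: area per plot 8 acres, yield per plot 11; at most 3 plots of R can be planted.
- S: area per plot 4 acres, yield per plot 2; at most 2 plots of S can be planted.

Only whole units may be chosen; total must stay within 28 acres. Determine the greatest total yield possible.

38

2×T and 2×R: area 28 ≤ 28, yield 2·8 + 2·11 = 38.
3×R and 1×S: area 28 ≤ 28, yield 3·11 + 1·2 = 35.
Best is 38.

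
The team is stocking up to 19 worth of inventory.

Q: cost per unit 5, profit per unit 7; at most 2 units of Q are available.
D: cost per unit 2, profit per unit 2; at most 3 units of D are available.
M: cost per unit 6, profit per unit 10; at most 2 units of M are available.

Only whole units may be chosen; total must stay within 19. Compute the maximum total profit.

29

1×Q, 1×D, and 2×M: cost 19 ≤ 19, profit 1·7 + 1·2 + 2·10 = 29.
1×Q and 2×M: cost 17 ≤ 19, profit 1·7 + 2·10 = 27.
Best is 29.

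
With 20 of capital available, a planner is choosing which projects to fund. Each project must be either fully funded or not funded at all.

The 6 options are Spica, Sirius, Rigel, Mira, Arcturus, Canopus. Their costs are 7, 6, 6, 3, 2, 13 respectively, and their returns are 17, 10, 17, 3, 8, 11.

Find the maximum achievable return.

Allowing fractional choices, the relaxed optimum would be about 50.3, but projects are indivisible.
Spica + Sirius + Rigel: cost 7 + 6 + 6 = 19 ≤ 20, return 17 + 10 + 17 = 44.
Spica + Rigel + Arcturus: cost 7 + 6 + 2 = 15 ≤ 20, return 17 + 17 + 8 = 42.
Spica + Rigel + Mira + Arcturus: cost 7 + 6 + 3 + 2 = 18 ≤ 20, return 17 + 17 + 3 + 8 = 45.
Best is Spica, Rigel, Mira, and Arcturus with total return 45.

45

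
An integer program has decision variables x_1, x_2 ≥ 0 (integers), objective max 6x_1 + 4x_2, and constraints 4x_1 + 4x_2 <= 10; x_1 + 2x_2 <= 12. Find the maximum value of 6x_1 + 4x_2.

(x_1,x_2)=(2,0): 4·2+4·0=8≤10, 1·2+2·0=2≤12, objective 12.
(x_1,x_2)=(1,1): 4·1+4·1=8≤10, 1·1+2·1=3≤12, objective 10.
(x_1,x_2)=(1,0): 4·1+4·0=4≤10, 1·1+2·0=1≤12, objective 6.
No feasible integer point exceeds 12.

12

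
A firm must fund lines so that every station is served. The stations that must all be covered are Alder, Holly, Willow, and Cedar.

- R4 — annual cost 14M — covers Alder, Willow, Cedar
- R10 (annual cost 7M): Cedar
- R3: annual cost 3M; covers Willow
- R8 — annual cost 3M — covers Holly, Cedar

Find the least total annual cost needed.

17

This is a weighted set-cover instance.
The greedy cost-per-new-station heuristic would pick R8, R3, and R4 for 20, but a cheaper cover exists.
Choose R4 and R8: together they cover Alder, Holly, Willow, Cedar — every station.
Total annual cost: 14 + 3 = 17.
No cover costs less than 17.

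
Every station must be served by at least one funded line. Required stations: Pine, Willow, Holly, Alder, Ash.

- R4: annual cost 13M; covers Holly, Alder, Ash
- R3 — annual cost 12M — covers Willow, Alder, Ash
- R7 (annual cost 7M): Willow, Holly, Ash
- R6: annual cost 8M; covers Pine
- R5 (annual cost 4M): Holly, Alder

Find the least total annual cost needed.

19

Choose R7, R6, and R5: together they cover Pine, Willow, Holly, Alder, Ash — every station.
Total annual cost: 7 + 8 + 4 = 19.
No cover costs less than 19.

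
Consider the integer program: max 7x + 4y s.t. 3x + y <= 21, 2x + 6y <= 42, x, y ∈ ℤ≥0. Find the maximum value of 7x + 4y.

55

(x,y)=(5,5): 3·5+1·5=20≤21, 2·5+6·5=40≤42, objective 55.
(x,y)=(5,4): 3·5+1·4=19≤21, 2·5+6·4=34≤42, objective 51.
(x,y)=(4,5): 3·4+1·5=17≤21, 2·4+6·5=38≤42, objective 48.
(x,y)=(4,4): 3·4+1·4=16≤21, 2·4+6·4=32≤42, objective 44.
The best lattice point is (5,5), giving 55.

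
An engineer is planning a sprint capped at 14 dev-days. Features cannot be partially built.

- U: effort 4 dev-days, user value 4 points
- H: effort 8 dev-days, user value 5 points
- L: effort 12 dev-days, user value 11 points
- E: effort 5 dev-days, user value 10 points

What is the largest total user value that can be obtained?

Allowing fractional choices, the relaxed optimum would be about 18.6, but features are indivisible.
L: effort 12 ≤ 14, user value 11.
H + E: effort 8 + 5 = 13 ≤ 14, user value 5 + 10 = 15.
U + E: effort 4 + 5 = 9 ≤ 14, user value 4 + 10 = 14.
Best is H and E with total user value 15.

15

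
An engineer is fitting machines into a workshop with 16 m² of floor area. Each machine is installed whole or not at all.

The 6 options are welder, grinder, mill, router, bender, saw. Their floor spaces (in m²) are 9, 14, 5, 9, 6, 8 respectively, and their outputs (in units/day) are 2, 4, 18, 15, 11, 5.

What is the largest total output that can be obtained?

33

This is an integer program with binary decision variables.
Allowing fractional choices, the relaxed optimum would be about 37.3, but machines are indivisible.
mill + bender: floor space 5 + 6 = 11 ≤ 16, output 18 + 11 = 29.
mill + router: floor space 5 + 9 = 14 ≤ 16, output 18 + 15 = 33.
Best is mill and router with total output 33.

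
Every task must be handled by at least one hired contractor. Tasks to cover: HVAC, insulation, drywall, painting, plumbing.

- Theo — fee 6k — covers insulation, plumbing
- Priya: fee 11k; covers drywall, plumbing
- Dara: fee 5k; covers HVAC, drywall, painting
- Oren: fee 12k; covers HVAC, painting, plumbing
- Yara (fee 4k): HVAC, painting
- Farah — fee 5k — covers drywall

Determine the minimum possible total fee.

Choose Theo and Dara: together they cover HVAC, insulation, drywall, painting, plumbing — every task.
Total fee: 6 + 5 = 11.
No cover costs less than 11.

11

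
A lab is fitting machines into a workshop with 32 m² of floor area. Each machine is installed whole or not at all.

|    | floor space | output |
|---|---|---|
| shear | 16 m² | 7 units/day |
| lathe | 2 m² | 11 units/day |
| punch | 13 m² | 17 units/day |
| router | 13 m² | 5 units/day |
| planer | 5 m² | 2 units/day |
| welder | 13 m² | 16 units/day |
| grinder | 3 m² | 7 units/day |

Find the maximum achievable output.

Take lathe, punch, welder, and grinder: floor space 2 + 13 + 13 + 3 = 31 ≤ 32, output 11 + 17 + 16 + 7 = 51.
No other feasible combination does better.

51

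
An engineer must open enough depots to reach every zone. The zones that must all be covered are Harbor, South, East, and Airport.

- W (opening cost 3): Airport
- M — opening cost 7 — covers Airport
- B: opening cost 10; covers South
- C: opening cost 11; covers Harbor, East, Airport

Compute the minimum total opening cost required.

The greedy cost-per-new-zone heuristic would pick W, C, and B for 24, but a cheaper cover exists.
Choose B and C: together they cover Harbor, South, East, Airport — every zone.
Total opening cost: 10 + 11 = 21.
No cover costs less than 21.

21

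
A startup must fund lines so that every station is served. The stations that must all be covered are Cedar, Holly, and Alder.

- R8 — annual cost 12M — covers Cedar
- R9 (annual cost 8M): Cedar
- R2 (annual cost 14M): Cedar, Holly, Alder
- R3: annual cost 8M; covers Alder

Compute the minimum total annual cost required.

This is an integer covering problem.
R2 alone covers Cedar, Holly, Alder — every station.
Total annual cost: 14.
No cover costs less than 14.

14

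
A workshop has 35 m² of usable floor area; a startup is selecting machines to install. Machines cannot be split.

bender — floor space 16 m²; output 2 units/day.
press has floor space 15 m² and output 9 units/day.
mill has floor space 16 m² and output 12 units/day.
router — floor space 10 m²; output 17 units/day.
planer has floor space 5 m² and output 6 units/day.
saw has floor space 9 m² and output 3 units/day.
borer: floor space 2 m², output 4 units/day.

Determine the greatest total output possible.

39

Allowing fractional choices, the relaxed optimum would be about 40.2, but machines are indivisible.
mill + router + planer: floor space 16 + 10 + 5 = 31 ≤ 35, output 12 + 17 + 6 = 35.
press + router + planer + borer: floor space 15 + 10 + 5 + 2 = 32 ≤ 35, output 9 + 17 + 6 + 4 = 36.
mill + router + planer + borer: floor space 16 + 10 + 5 + 2 = 33 ≤ 35, output 12 + 17 + 6 + 4 = 39.
Best is mill, router, planer, and borer with total output 39.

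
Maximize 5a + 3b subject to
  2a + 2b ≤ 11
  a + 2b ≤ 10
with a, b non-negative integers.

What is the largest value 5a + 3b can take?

25

(a,b)=(5,0) is feasible, giving 25.
(a,b)=(4,1) is feasible, giving 23.
(a,b)=(4,0) is feasible, giving 20.
No feasible integer point exceeds 25.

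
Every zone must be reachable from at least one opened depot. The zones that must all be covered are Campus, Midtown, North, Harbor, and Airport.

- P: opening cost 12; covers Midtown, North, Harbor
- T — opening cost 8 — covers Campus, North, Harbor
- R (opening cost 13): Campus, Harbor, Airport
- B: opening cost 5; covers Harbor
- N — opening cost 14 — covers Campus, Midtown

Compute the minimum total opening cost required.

The greedy cost-per-new-zone heuristic would pick T, P, and R for 33, but a cheaper cover exists.
Choose P and R: together they cover Campus, Midtown, North, Harbor, Airport — every zone.
Total opening cost: 12 + 13 = 25.
No cover costs less than 25.

25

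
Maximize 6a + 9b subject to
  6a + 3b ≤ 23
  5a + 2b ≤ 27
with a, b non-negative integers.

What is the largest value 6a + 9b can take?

Relaxing integrality, the LP optimum is 69.00 at (a,b) = (0, 7.67), which is not an integer point.
(a,b)=(0,7) is feasible, giving 63.
(a,b)=(0,6) is feasible, giving 54.
Maximum is 63 at (a,b)=(0,7).

63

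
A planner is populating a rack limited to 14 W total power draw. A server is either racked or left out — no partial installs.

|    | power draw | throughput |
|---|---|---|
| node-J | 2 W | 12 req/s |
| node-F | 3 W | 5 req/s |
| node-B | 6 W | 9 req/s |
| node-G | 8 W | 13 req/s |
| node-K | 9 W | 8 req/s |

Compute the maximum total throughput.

30

This is a 0-1 knapsack instance.
Allowing fractional choices, the relaxed optimum would be about 31.5, but servers are indivisible.
node-J + node-F + node-B: power draw 2 + 3 + 6 = 11 ≤ 14, throughput 12 + 5 + 9 = 26.
node-J + node-G: power draw 2 + 8 = 10 ≤ 14, throughput 12 + 13 = 25.
node-J + node-F + node-G: power draw 2 + 3 + 8 = 13 ≤ 14, throughput 12 + 5 + 13 = 30.
Best is node-J, node-F, and node-G with total throughput 30.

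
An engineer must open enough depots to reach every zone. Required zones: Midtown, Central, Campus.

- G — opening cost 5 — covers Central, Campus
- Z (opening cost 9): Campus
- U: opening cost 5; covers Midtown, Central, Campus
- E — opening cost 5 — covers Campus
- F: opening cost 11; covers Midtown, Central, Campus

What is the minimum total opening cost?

U alone covers Midtown, Central, Campus — every zone.
Total opening cost: 5.

5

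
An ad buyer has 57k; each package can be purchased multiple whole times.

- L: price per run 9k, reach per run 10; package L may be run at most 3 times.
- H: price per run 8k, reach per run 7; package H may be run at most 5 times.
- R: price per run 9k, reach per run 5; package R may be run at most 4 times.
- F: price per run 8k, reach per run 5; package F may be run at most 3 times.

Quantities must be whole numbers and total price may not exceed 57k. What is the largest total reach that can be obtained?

51

L has the best ratio (10/9); taking only L gives at most 3×10 = 30 (stopped by the supply cap of 3).
Mixing does better — 3×L and 3×H: price 51 ≤ 57, reach 3·10 + 3·7 = 51.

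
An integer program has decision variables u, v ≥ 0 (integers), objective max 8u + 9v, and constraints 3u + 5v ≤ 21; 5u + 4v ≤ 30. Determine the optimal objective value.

(u,v)=(5,1) is feasible, giving 49.
(u,v)=(6,0) is feasible, giving 48.
No feasible integer point exceeds 49.

49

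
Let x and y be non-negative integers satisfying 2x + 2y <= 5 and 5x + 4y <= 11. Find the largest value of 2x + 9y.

18

The continuous relaxation peaks at (0, 2.5) with value 22.50; rounding to a feasible lattice point costs some objective.
(x,y)=(0,2) is feasible, giving 18.
(x,y)=(1,1) is feasible, giving 11.
(x,y)=(0,1) is feasible, giving 9.
No feasible integer point exceeds 18.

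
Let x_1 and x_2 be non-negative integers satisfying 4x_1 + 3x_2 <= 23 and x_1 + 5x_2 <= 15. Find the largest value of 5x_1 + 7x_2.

34

The continuous relaxation peaks at (4.12, 2.18) with value 35.82; rounding to a feasible lattice point costs some objective.
(x_1,x_2)=(4,2): 4·4+3·2=22≤23, 1·4+5·2=14≤15, objective 34.
(x_1,x_2)=(5,1): 4·5+3·1=23≤23, 1·5+5·1=10≤15, objective 32.
(x_1,x_2)=(3,2): 4·3+3·2=18≤23, 1·3+5·2=13≤15, objective 29.
The best lattice point is (4,2), giving 34.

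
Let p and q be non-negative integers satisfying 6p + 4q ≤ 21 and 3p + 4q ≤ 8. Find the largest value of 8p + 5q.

16

The continuous relaxation peaks at (2.67, 0) with value 21.33; rounding to a feasible lattice point costs some objective.
(p,q)=(2,0) is feasible, giving 16.
(p,q)=(1,1) is feasible, giving 13.
(p,q)=(1,0) is feasible, giving 8.
No feasible integer point exceeds 16.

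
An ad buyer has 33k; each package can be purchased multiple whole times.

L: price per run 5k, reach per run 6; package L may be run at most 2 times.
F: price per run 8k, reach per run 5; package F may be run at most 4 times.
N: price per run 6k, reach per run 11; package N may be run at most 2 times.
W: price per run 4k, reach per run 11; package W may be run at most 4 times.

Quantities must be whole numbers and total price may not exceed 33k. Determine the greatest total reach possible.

72

This is a bounded integer knapsack.
Take 1×L, 2×N, and 4×W: price 33 ≤ 33, reach 1·6 + 2·11 + 4·11 = 72.
W has the best ratio (11/4) and is taken to its limit of 4; remaining capacity is filled optimally with the others.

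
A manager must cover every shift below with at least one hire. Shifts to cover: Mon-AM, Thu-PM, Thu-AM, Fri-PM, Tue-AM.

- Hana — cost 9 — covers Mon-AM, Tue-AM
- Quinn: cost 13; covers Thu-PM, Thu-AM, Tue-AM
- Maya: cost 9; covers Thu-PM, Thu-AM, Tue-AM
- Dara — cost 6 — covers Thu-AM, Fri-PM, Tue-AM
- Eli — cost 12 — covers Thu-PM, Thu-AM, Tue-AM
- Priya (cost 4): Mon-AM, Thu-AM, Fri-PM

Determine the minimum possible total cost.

13

This is an integer covering problem.
Choose Maya and Priya: together they cover Mon-AM, Thu-PM, Thu-AM, Fri-PM, Tue-AM — every shift.
Total cost: 9 + 4 = 13.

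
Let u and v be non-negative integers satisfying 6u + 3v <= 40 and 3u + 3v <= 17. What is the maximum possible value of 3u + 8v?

40

Relaxing integrality, the LP optimum is 45.33 at (u,v) = (0, 5.67), which is not an integer point.
(u,v)=(0,5): 6·0+3·5=15≤40, 3·0+3·5=15≤17, objective 40.
(u,v)=(1,4): 6·1+3·4=18≤40, 3·1+3·4=15≤17, objective 35.
(u,v)=(0,4): 6·0+3·4=12≤40, 3·0+3·4=12≤17, objective 32.
No feasible integer point exceeds 40.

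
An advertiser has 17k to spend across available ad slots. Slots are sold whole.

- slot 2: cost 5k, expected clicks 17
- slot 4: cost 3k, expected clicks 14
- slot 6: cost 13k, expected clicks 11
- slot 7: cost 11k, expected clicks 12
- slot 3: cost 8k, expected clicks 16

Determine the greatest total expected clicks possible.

47

Allowing fractional choices, the relaxed optimum would be about 48.1, but ad slots are indivisible.
slot 2 + slot 4 + slot 3: cost 5 + 3 + 8 = 16 ≤ 17, expected clicks 17 + 14 + 16 = 47.
slot 2 + slot 4: cost 5 + 3 = 8 ≤ 17, expected clicks 17 + 14 = 31.
slot 2 + slot 3: cost 5 + 8 = 13 ≤ 17, expected clicks 17 + 16 = 33.
Best is slot 2, slot 4, and slot 3 with total expected clicks 47.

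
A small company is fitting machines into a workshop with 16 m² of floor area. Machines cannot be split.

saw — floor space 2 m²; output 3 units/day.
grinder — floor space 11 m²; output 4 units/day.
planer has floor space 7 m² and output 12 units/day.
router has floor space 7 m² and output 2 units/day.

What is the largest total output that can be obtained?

Allowing fractional choices, the relaxed optimum would be about 17.5, but machines are indivisible.
planer + router: floor space 7 + 7 = 14 ≤ 16, output 12 + 2 = 14.
saw + planer + router: floor space 2 + 7 + 7 = 16 ≤ 16, output 3 + 12 + 2 = 17.
saw + planer: floor space 2 + 7 = 9 ≤ 16, output 3 + 12 = 15.
Best is saw, planer, and router with total output 17.

17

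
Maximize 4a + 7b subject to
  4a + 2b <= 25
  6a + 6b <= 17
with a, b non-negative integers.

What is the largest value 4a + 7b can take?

14

Relaxing integrality, the LP optimum is 19.83 at (a,b) = (0, 2.83), which is not an integer point.
(a,b)=(0,2): 4·0+2·2=4≤25, 6·0+6·2=12≤17, objective 14.
(a,b)=(1,1): 4·1+2·1=6≤25, 6·1+6·1=12≤17, objective 11.
Maximum is 14 at (a,b)=(0,2).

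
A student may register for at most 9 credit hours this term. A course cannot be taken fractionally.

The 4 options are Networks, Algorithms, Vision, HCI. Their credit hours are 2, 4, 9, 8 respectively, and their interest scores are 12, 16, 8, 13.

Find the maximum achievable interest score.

Allowing fractional choices, the relaxed optimum would be about 32.9, but courses are indivisible.
Networks + Algorithms: credit hours 2 + 4 = 6 ≤ 9, interest score 12 + 16 = 28.
Algorithms: credit hours 4 ≤ 9, interest score 16.
HCI: credit hours 8 ≤ 9, interest score 13.
Best is Networks and Algorithms with total interest score 28.

28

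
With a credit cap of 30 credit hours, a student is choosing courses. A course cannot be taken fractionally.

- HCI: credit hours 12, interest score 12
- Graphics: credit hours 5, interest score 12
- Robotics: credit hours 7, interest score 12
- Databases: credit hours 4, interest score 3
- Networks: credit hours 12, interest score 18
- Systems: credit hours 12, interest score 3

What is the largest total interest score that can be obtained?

45

This is an integer program with binary decision variables.
Allowing fractional choices, the relaxed optimum would be about 48.0, but courses are indivisible.
Graphics + Robotics + Databases + Networks: credit hours 5 + 7 + 4 + 12 = 28 ≤ 30, interest score 12 + 12 + 3 + 18 = 45.
Graphics + Robotics + Networks: credit hours 5 + 7 + 12 = 24 ≤ 30, interest score 12 + 12 + 18 = 42.
HCI + Graphics + Networks: credit hours 12 + 5 + 12 = 29 ≤ 30, interest score 12 + 12 + 18 = 42.
Best is Graphics, Robotics, Databases, and Networks with total interest score 45.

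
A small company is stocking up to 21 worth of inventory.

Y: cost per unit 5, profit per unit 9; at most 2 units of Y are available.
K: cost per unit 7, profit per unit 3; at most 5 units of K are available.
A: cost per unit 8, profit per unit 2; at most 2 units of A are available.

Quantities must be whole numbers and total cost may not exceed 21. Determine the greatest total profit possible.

21

2×Y and 1×A: cost 18 ≤ 21, profit 2·9 + 1·2 = 20.
2×Y and 1×K: cost 17 ≤ 21, profit 2·9 + 1·3 = 21.
Best is 21.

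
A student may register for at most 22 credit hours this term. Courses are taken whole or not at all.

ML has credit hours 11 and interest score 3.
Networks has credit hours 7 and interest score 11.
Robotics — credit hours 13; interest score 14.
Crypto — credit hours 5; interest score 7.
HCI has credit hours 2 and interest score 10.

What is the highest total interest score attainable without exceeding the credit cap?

Allowing fractional choices, the relaxed optimum would be about 36.6, but courses are indivisible.
Robotics + Crypto + HCI: credit hours 13 + 5 + 2 = 20 ≤ 22, interest score 14 + 7 + 10 = 31.
Networks + Robotics + HCI: credit hours 7 + 13 + 2 = 22 ≤ 22, interest score 11 + 14 + 10 = 35.
Best is Networks, Robotics, and HCI with total interest score 35.

35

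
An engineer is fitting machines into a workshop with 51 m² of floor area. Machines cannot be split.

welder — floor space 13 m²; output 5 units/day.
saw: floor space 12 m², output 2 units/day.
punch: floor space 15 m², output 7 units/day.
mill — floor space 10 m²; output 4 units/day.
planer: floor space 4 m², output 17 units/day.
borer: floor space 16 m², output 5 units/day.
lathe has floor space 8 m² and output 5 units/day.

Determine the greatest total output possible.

welder + mill + planer + borer + lathe: floor space 13 + 10 + 4 + 16 + 8 = 51 ≤ 51, output 5 + 4 + 17 + 5 + 5 = 36.
saw + punch + mill + planer + lathe: floor space 12 + 15 + 10 + 4 + 8 = 49 ≤ 51, output 2 + 7 + 4 + 17 + 5 = 35.
welder + punch + mill + planer + lathe: floor space 13 + 15 + 10 + 4 + 8 = 50 ≤ 51, output 5 + 7 + 4 + 17 + 5 = 38.
Best is welder, punch, mill, planer, and lathe with total output 38.

38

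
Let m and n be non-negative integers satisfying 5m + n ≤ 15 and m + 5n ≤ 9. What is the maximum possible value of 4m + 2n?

Relaxing integrality, the LP optimum is 13.50 at (m,n) = (2.75, 1.25), which is not an integer point.
(m,n)=(3,0): 5·3+1·0=15≤15, 1·3+5·0=3≤9, objective 12.
(m,n)=(2,1): 5·2+1·1=11≤15, 1·2+5·1=7≤9, objective 10.
(m,n)=(2,0): 5·2+1·0=10≤15, 1·2+5·0=2≤9, objective 8.
The best lattice point is (3,0), giving 12.

12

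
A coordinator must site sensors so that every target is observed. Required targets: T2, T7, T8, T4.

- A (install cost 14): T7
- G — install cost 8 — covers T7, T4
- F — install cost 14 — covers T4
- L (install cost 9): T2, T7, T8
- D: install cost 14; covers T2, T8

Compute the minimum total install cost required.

Choose G and L: together they cover T2, T7, T8, T4 — every target.
Total install cost: 8 + 9 = 17.

17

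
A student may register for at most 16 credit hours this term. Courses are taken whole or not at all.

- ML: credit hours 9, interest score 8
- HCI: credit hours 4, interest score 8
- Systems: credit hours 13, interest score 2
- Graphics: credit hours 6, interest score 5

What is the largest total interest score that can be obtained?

Allowing fractional choices, the relaxed optimum would be about 18.5, but courses are indivisible.
ML + HCI: credit hours 9 + 4 = 13 ≤ 16, interest score 8 + 8 = 16.
HCI + Graphics: credit hours 4 + 6 = 10 ≤ 16, interest score 8 + 5 = 13.
Best is ML and HCI with total interest score 16.

16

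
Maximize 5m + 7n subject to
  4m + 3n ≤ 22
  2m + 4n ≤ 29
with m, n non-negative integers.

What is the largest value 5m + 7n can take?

49

(m,n)=(0,7) is feasible, giving 49.
(m,n)=(1,6) is feasible, giving 47.
(m,n)=(0,6) is feasible, giving 42.
The best lattice point is (0,7), giving 49.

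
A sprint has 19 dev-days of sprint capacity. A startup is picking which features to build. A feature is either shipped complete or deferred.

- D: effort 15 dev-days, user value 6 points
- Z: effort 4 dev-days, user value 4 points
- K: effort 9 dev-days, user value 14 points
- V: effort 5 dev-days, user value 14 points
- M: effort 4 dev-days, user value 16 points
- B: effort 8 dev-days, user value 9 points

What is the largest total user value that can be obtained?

Allowing fractional choices, the relaxed optimum would be about 45.1, but features are indivisible.
Z + V + M: effort 4 + 5 + 4 = 13 ≤ 19, user value 4 + 14 + 16 = 34.
V + M + B: effort 5 + 4 + 8 = 17 ≤ 19, user value 14 + 16 + 9 = 39.
K + V + M: effort 9 + 5 + 4 = 18 ≤ 19, user value 14 + 14 + 16 = 44.
Best is K, V, and M with total user value 44.

44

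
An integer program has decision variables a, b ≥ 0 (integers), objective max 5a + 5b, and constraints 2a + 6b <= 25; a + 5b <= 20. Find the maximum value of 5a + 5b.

(a,b)=(12,0): 2·12+6·0=24≤25, 1·12+5·0=12≤20, objective 60.
(a,b)=(11,0): 2·11+6·0=22≤25, 1·11+5·0=11≤20, objective 55.
No feasible integer point exceeds 60.

60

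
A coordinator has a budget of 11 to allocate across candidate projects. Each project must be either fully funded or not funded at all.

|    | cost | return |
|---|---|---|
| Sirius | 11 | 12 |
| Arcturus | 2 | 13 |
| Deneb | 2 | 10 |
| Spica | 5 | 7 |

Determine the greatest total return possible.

Take Arcturus, Deneb, and Spica: cost 2 + 2 + 5 = 9 ≤ 11, return 13 + 10 + 7 = 30.
No other feasible combination does better.

30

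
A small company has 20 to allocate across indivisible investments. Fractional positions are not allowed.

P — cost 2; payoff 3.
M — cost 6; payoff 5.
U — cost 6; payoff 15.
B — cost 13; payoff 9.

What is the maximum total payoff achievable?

24

U + B: cost 6 + 13 = 19 ≤ 20, payoff 15 + 9 = 24.
M + U: cost 6 + 6 = 12 ≤ 20, payoff 5 + 15 = 20.
P + M + U: cost 2 + 6 + 6 = 14 ≤ 20, payoff 3 + 5 + 15 = 23.
Best is U and B with total payoff 24.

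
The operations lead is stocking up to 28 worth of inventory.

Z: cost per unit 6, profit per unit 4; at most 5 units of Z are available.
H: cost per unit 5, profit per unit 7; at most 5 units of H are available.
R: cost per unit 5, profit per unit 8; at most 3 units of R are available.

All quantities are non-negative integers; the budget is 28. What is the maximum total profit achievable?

38

2×H and 3×R: cost 25 ≤ 28, profit 2·7 + 3·8 = 38.
3×H and 2×R: cost 25 ≤ 28, profit 3·7 + 2·8 = 37.
Best is 38.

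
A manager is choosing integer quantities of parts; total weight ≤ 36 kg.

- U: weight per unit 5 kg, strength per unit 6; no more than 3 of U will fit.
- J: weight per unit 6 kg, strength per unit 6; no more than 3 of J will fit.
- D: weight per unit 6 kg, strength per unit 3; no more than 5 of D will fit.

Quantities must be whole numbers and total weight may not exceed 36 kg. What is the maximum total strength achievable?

This is a bounded integer knapsack.
3×U and 3×J: weight 33 ≤ 36, strength 3·6 + 3·6 = 36.
2×U, 3×J, and 1×D: weight 34 ≤ 36, strength 2·6 + 3·6 + 1·3 = 33.
Best is 36.

36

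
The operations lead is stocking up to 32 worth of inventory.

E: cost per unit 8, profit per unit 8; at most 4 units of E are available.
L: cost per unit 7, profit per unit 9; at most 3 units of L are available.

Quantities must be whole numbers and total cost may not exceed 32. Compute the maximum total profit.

35

L has the best ratio (9/7); taking only L gives at most 3×9 = 27 (stopped by the supply cap of 3).
Mixing does better — 1×E and 3×L: cost 29 ≤ 32, profit 1·8 + 3·9 = 35.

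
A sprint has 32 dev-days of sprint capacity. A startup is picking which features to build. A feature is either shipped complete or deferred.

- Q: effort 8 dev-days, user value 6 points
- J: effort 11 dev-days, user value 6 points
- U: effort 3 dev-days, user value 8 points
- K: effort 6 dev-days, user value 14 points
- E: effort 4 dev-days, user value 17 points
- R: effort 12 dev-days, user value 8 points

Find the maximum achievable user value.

Allowing fractional choices, the relaxed optimum would be about 52.3, but features are indivisible.
Q + J + U + K + E: effort 8 + 11 + 3 + 6 + 4 = 32 ≤ 32, user value 6 + 6 + 8 + 14 + 17 = 51.
Q + U + K + E: effort 8 + 3 + 6 + 4 = 21 ≤ 32, user value 6 + 8 + 14 + 17 = 45.
U + K + E + R: effort 3 + 6 + 4 + 12 = 25 ≤ 32, user value 8 + 14 + 17 + 8 = 47.
Best is Q, J, U, K, and E with total user value 51.

51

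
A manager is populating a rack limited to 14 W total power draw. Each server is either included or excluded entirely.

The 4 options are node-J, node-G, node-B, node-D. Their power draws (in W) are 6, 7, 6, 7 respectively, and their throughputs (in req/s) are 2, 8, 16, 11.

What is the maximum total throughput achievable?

27

node-G + node-D: power draw 7 + 7 = 14 ≤ 14, throughput 8 + 11 = 19.
node-B + node-D: power draw 6 + 7 = 13 ≤ 14, throughput 16 + 11 = 27.
node-G + node-B: power draw 7 + 6 = 13 ≤ 14, throughput 8 + 16 = 24.
Best is node-B and node-D with total throughput 27.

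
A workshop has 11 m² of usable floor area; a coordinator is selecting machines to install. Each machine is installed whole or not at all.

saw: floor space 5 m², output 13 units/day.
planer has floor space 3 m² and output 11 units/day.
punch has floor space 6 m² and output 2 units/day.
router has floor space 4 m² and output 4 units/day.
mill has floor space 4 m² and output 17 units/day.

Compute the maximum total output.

32

saw + mill: floor space 5 + 4 = 9 ≤ 11, output 13 + 17 = 30.
planer + router + mill: floor space 3 + 4 + 4 = 11 ≤ 11, output 11 + 4 + 17 = 32.
Best is planer, router, and mill with total output 32.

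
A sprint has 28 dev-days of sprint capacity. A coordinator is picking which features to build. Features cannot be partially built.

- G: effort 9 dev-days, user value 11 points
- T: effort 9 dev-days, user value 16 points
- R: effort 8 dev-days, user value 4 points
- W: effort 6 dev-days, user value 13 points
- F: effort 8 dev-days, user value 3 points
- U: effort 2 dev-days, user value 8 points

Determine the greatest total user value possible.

This is a 0-1 knapsack instance.
T + R + W + U: effort 9 + 8 + 6 + 2 = 25 ≤ 28, user value 16 + 4 + 13 + 8 = 41.
G + T + W: effort 9 + 9 + 6 = 24 ≤ 28, user value 11 + 16 + 13 = 40.
G + T + W + U: effort 9 + 9 + 6 + 2 = 26 ≤ 28, user value 11 + 16 + 13 + 8 = 48.
Best is G, T, W, and U with total user value 48.

48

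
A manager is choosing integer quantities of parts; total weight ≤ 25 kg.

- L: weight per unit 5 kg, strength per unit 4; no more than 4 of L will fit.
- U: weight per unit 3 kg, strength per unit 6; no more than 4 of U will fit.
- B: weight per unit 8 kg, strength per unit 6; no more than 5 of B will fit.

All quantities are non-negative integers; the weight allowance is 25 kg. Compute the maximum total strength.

This is a bounded integer knapsack.
2×L and 4×U: weight 22 ≤ 25, strength 2·4 + 4·6 = 32.
1×L, 4×U, and 1×B: weight 25 ≤ 25, strength 1·4 + 4·6 + 1·6 = 34.
Best is 34.

34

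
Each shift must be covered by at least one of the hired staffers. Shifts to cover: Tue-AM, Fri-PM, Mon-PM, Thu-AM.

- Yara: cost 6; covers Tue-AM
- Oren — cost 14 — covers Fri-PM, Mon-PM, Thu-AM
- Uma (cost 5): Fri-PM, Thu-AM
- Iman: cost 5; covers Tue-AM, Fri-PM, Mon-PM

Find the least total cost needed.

10

Choose Uma and Iman: together they cover Tue-AM, Fri-PM, Mon-PM, Thu-AM — every shift.
Total cost: 5 + 5 = 10.
No cover costs less than 10.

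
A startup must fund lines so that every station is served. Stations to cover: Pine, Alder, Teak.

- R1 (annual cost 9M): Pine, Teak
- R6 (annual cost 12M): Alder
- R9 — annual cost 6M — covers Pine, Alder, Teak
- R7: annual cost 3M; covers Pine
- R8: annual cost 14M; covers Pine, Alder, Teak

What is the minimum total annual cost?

6

R9 alone covers Pine, Alder, Teak — every station.
Total annual cost: 6.
No cover costs less than 6.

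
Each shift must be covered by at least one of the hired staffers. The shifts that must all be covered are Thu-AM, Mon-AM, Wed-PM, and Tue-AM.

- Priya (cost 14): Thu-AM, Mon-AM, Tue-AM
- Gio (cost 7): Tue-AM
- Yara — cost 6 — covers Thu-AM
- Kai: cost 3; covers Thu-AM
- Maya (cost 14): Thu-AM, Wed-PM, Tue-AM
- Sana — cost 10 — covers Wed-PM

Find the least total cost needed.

The greedy cost-per-new-shift heuristic would pick Kai, Priya, and Sana for 27, but a cheaper cover exists.
Choose Priya and Sana: together they cover Thu-AM, Mon-AM, Wed-PM, Tue-AM — every shift.
Total cost: 14 + 10 = 24.
No cover costs less than 24.

24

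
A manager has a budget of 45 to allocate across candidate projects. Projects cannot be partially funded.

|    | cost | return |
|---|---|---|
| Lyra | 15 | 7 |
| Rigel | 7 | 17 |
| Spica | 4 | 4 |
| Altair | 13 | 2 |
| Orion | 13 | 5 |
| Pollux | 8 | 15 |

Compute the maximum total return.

44

Treat it as a binary knapsack problem.
Allowing fractional choices, the relaxed optimum would be about 47.2, but projects are indivisible.
Lyra + Rigel + Orion + Pollux: cost 15 + 7 + 13 + 8 = 43 ≤ 45, return 7 + 17 + 5 + 15 = 44.
Lyra + Rigel + Spica + Pollux: cost 15 + 7 + 4 + 8 = 34 ≤ 45, return 7 + 17 + 4 + 15 = 43.
Rigel + Spica + Altair + Orion + Pollux: cost 7 + 4 + 13 + 13 + 8 = 45 ≤ 45, return 17 + 4 + 2 + 5 + 15 = 43.
Best is Lyra, Rigel, Orion, and Pollux with total return 44.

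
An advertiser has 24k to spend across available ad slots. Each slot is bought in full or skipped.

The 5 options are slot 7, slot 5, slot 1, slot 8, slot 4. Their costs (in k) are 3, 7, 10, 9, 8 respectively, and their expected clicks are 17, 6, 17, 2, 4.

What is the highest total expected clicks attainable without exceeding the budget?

slot 7 + slot 1 + slot 4: cost 3 + 10 + 8 = 21 ≤ 24, expected clicks 17 + 17 + 4 = 38.
slot 7 + slot 5 + slot 1: cost 3 + 7 + 10 = 20 ≤ 24, expected clicks 17 + 6 + 17 = 40.
Best is slot 7, slot 5, and slot 1 with total expected clicks 40.

40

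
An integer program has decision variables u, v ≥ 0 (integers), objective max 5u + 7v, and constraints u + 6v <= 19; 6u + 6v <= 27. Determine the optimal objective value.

(u,v)=(1,3) is feasible, giving 26.
(u,v)=(2,2) is feasible, giving 24.
(u,v)=(0,3) is feasible, giving 21.
(u,v)=(1,2) is feasible, giving 19.
The best lattice point is (1,3), giving 26.

26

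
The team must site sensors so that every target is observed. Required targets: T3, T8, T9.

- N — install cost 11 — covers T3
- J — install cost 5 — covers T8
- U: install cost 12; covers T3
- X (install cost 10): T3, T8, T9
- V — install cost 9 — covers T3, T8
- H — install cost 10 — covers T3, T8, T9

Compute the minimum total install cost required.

This is an integer covering problem.
X alone covers T3, T8, T9 — every target.
Total install cost: 10.
No cover costs less than 10.

10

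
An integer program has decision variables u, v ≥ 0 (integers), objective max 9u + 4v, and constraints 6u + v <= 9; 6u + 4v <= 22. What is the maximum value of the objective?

(u,v)=(1,3): 6·1+1·3=9≤9, 6·1+4·3=18≤22, objective 21.
(u,v)=(0,5): 6·0+1·5=5≤9, 6·0+4·5=20≤22, objective 20.
(u,v)=(1,2): 6·1+1·2=8≤9, 6·1+4·2=14≤22, objective 17.
(u,v)=(0,4): 6·0+1·4=4≤9, 6·0+4·4=16≤22, objective 16.
The best lattice point is (1,3), giving 21.

21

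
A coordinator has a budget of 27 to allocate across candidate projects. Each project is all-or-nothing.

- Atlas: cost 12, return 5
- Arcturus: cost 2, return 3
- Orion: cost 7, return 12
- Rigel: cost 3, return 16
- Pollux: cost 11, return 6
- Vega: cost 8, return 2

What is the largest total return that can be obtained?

Treat it as a binary knapsack problem.
Allowing fractional choices, the relaxed optimum would be about 38.7, but projects are indivisible.
Orion + Rigel + Pollux: cost 7 + 3 + 11 = 21 ≤ 27, return 12 + 16 + 6 = 34.
Arcturus + Orion + Rigel + Pollux: cost 2 + 7 + 3 + 11 = 23 ≤ 27, return 3 + 12 + 16 + 6 = 37.
Atlas + Arcturus + Orion + Rigel: cost 12 + 2 + 7 + 3 = 24 ≤ 27, return 5 + 3 + 12 + 16 = 36.
Best is Arcturus, Orion, Rigel, and Pollux with total return 37.

37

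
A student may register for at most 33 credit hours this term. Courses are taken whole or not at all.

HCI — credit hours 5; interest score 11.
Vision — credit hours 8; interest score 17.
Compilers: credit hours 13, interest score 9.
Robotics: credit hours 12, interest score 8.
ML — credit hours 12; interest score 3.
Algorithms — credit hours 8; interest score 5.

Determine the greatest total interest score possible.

41

HCI + Vision + Compilers: credit hours 5 + 8 + 13 = 26 ≤ 33, interest score 11 + 17 + 9 = 37.
HCI + Vision + Robotics + Algorithms: credit hours 5 + 8 + 12 + 8 = 33 ≤ 33, interest score 11 + 17 + 8 + 5 = 41.
HCI + Vision + Robotics: credit hours 5 + 8 + 12 = 25 ≤ 33, interest score 11 + 17 + 8 = 36.
Best is HCI, Vision, Robotics, and Algorithms with total interest score 41.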